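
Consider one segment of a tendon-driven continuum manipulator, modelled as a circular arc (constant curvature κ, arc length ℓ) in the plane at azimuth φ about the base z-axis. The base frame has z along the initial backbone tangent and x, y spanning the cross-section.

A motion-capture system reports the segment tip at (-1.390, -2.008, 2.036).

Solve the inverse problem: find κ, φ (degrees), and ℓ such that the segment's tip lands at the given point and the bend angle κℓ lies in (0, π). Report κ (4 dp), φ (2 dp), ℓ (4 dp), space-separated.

0.4831 235.31 3.6256

ρ = √(x²+y²) = √(-1.390² + -2.008²) = 2.44216
φ = atan2(y, x) mod 360° = atan2(-2.008, -1.390) = 235.3078°
|p|² = ρ² + z² = 2.44216² + 2.036² = 10.10946
κ = 2ρ / |p|² = 2×2.44216 / 10.10946 = 0.48314
θ = 2·atan2(ρ, z) = 2·atan2(2.44216, 2.036) = 1.75170 rad
ℓ = θ/κ = 1.75170/0.48314 = 3.62562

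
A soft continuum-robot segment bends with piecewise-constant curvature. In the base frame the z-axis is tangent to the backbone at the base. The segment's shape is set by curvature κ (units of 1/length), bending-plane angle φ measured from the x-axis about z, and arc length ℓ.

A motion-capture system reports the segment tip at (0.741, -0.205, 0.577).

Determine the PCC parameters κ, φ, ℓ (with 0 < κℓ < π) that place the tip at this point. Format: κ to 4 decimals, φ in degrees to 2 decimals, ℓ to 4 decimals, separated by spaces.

1.6641 344.54 1.1141

ρ = √(x²+y²) = √(0.741² + -0.205²) = 0.76883
φ = atan2(y, x) mod 360° = atan2(-0.205, 0.741) = 344.5357°
|p|² = ρ² + z² = 0.76883² + 0.577² = 0.92403
κ = 2ρ / |p|² = 2×0.76883 / 0.92403 = 1.66408
θ = 2·atan2(ρ, z) = 2·atan2(0.76883, 0.577) = 1.85397 rad
ℓ = θ/κ = 1.85397/1.66408 = 1.11411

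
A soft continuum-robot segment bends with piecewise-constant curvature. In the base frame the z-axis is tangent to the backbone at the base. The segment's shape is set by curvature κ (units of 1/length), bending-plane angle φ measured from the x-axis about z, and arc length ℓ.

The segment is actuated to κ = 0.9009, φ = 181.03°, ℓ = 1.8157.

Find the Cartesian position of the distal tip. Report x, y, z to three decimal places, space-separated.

θ = κ·ℓ = 0.9009 × 1.8157 = 1.63576 rad
ρ = (1 − cos θ)/κ = (1 − -0.06492)/0.9009 = 1.18206
z = sin θ / κ = 0.99789/0.9009 = 1.10766
x = ρ cos φ = 1.18206 × cos(181.03°) = -1.18187
y = ρ sin φ = 1.18206 × sin(181.03°) = -0.02125

-1.182 -0.021 1.108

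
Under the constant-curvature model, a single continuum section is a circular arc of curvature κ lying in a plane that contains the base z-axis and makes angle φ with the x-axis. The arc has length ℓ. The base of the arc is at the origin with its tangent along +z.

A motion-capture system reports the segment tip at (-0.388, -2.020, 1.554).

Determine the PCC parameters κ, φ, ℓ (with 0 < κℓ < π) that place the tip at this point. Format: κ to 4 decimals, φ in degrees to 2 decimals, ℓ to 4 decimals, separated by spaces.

ρ = √(x²+y²) = √(-0.388² + -2.020²) = 2.05693
φ = atan2(y, x) mod 360° = atan2(-2.020, -0.388) = 259.1271°
|p|² = ρ² + z² = 2.05693² + 1.554² = 6.64586
κ = 2ρ / |p|² = 2×2.05693 / 6.64586 = 0.61901
θ = 2·atan2(ρ, z) = 2·atan2(2.05693, 1.554) = 1.84757 rad
ℓ = θ/κ = 1.84757/0.61901 = 2.98472

0.6190 259.13 2.9847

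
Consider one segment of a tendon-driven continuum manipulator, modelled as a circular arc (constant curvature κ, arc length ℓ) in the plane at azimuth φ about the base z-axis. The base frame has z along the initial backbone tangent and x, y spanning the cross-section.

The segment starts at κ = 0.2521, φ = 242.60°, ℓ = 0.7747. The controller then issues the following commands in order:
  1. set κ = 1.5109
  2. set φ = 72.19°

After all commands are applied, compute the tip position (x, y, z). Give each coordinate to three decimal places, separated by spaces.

0.124 0.385 0.610

initial: κ=0.2521, φ=242.60°, ℓ=0.7747
cmd 1: set κ=1.5109 → (κ,φ,ℓ)=(1.5109,242.60°,0.7747) → tip=(-0.1859,-0.3586,0.6095)
cmd 2: set φ=72.19° → (κ,φ,ℓ)=(1.5109,72.19°,0.7747) → tip=(0.1235,0.3846,0.6095)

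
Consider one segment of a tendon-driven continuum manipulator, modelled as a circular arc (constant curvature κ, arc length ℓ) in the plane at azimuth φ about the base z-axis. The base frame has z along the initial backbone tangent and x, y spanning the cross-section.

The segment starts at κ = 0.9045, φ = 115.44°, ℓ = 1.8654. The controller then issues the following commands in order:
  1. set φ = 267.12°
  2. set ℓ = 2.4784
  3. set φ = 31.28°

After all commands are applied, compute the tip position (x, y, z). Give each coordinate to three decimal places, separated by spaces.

1.532 0.931 0.866

initial: κ=0.9045, φ=115.44°, ℓ=1.8654
cmd 1: set φ=267.12° → (κ,φ,ℓ)=(0.9045,267.12°,1.8654) → tip=(-0.0620,-1.2325,1.0981)
cmd 2: set ℓ=2.4784 → (κ,φ,ℓ)=(0.9045,267.12°,2.4784) → tip=(-0.0901,-1.7907,0.8660)
cmd 3: set φ=31.28° → (κ,φ,ℓ)=(0.9045,31.28°,2.4784) → tip=(1.5323,0.9309,0.8660)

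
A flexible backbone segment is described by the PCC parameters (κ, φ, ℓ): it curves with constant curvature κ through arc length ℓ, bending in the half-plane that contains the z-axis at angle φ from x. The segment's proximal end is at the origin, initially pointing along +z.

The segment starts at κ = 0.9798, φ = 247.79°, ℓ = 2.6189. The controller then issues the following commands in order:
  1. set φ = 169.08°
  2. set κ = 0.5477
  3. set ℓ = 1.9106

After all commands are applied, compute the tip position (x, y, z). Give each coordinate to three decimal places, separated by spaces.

-0.895 0.173 1.581

initial: κ=0.9798, φ=247.79°, ℓ=2.6189
cmd 1: set φ=169.08° → (κ,φ,ℓ)=(0.9798,169.08°,2.6189) → tip=(-1.8428,0.3555,0.5556)
cmd 2: set κ=0.5477 → (κ,φ,ℓ)=(0.5477,169.08°,2.6189) → tip=(-1.5489,0.2988,1.8089)
cmd 3: set ℓ=1.9106 → (κ,φ,ℓ)=(0.5477,169.08°,1.9106) → tip=(-0.8952,0.1727,1.5805)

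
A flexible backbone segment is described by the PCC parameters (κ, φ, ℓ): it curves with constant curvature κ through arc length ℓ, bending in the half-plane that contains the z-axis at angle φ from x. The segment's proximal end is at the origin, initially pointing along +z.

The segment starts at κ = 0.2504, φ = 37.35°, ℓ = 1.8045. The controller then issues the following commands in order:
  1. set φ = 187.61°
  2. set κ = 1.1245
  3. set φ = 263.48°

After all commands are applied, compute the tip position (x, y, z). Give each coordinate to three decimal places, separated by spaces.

initial: κ=0.2504, φ=37.35°, ℓ=1.8045
cmd 1: set φ=187.61° → (κ,φ,ℓ)=(0.2504,187.61°,1.8045) → tip=(-0.3973,-0.0531,1.7437)
cmd 2: set κ=1.1245 → (κ,φ,ℓ)=(1.1245,187.61°,1.8045) → tip=(-1.2715,-0.1699,0.7975)
cmd 3: set φ=263.48° → (κ,φ,ℓ)=(1.1245,263.48°,1.8045) → tip=(-0.1457,-1.2745,0.7975)

-0.146 -1.274 0.797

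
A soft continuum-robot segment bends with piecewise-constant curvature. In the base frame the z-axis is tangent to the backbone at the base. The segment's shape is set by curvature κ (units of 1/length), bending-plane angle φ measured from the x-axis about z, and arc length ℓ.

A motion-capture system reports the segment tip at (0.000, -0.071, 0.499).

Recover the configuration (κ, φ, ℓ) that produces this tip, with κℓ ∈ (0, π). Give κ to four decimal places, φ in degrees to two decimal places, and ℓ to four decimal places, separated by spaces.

ρ = √(x²+y²) = √(0.000² + -0.071²) = 0.07100
φ = atan2(y, x) mod 360° = atan2(-0.071, 0.000) = 270.0000°
|p|² = ρ² + z² = 0.07100² + 0.499² = 0.25404
κ = 2ρ / |p|² = 2×0.07100 / 0.25404 = 0.55896
θ = 2·atan2(ρ, z) = 2·atan2(0.07100, 0.499) = 0.28267 rad
ℓ = θ/κ = 0.28267/0.55896 = 0.50571

0.5590 270.00 0.5057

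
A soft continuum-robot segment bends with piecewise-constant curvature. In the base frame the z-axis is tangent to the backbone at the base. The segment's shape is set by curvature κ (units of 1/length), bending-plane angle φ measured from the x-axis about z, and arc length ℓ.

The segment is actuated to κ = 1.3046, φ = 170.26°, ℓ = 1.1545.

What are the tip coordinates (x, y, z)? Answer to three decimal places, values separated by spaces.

θ = κ·ℓ = 1.3046 × 1.1545 = 1.50616 rad
ρ = (1 − cos θ)/κ = (1 − 0.06459)/1.3046 = 0.71701
z = sin θ / κ = 0.99791/1.3046 = 0.76492
x = ρ cos φ = 0.71701 × cos(170.26°) = -0.70667
y = ρ sin φ = 0.71701 × sin(170.26°) = 0.12130

-0.707 0.121 0.765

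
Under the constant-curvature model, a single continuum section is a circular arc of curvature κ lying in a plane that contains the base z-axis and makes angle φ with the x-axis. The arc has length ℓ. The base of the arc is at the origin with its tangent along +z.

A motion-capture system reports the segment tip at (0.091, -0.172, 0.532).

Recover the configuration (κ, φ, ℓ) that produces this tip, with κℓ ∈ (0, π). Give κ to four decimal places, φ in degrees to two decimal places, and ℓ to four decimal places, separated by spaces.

ρ = √(x²+y²) = √(0.091² + -0.172²) = 0.19459
φ = atan2(y, x) mod 360° = atan2(-0.172, 0.091) = 297.8820°
|p|² = ρ² + z² = 0.19459² + 0.532² = 0.32089
κ = 2ρ / |p|² = 2×0.19459 / 0.32089 = 1.21281
θ = 2·atan2(ρ, z) = 2·atan2(0.19459, 0.532) = 0.70131 rad
ℓ = θ/κ = 0.70131/1.21281 = 0.57825

1.2128 297.88 0.5782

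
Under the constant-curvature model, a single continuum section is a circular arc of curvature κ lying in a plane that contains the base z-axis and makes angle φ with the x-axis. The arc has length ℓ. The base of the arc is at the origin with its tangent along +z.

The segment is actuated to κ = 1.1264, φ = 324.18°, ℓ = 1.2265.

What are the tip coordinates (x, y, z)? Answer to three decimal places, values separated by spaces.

θ = κ·ℓ = 1.1264 × 1.2265 = 1.38153 rad
ρ = (1 − cos θ)/κ = (1 − 0.18814)/1.1264 = 0.72076
z = sin θ / κ = 0.98214/1.1264 = 0.87193
x = ρ cos φ = 0.72076 × cos(324.18°) = 0.58443
y = ρ sin φ = 0.72076 × sin(324.18°) = -0.42182

0.584 -0.422 0.872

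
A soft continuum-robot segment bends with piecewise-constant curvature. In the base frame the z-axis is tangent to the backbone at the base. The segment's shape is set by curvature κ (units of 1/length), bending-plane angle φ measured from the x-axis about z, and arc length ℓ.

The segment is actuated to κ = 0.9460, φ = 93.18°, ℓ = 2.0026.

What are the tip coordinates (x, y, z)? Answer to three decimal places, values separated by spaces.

θ = κ·ℓ = 0.9460 × 2.0026 = 1.89446 rad
ρ = (1 − cos θ)/κ = (1 − -0.31804)/0.9460 = 1.39328
z = sin θ / κ = 0.94808/0.9460 = 1.00220
x = ρ cos φ = 1.39328 × cos(93.18°) = -0.07729
y = ρ sin φ = 1.39328 × sin(93.18°) = 1.39113

-0.077 1.391 1.002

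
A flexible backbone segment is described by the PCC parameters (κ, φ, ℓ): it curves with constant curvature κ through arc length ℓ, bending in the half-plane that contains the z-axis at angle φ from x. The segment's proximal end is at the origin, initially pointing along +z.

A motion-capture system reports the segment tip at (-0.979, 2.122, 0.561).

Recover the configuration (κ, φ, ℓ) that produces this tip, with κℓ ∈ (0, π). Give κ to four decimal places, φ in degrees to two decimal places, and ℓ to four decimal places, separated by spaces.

0.8092 114.77 3.3001

ρ = √(x²+y²) = √(-0.979² + 2.122²) = 2.33695
φ = atan2(y, x) mod 360° = atan2(2.122, -0.979) = 114.7666°
|p|² = ρ² + z² = 2.33695² + 0.561² = 5.77605
κ = 2ρ / |p|² = 2×2.33695 / 5.77605 = 0.80919
θ = 2·atan2(ρ, z) = 2·atan2(2.33695, 0.561) = 2.67040 rad
ℓ = θ/κ = 2.67040/0.80919 = 3.30010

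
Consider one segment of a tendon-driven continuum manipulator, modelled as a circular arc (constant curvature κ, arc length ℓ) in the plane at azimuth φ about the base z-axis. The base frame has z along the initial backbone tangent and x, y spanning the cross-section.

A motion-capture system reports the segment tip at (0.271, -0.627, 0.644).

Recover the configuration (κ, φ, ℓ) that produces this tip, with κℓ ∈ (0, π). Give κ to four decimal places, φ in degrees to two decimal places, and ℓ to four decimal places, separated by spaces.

1.5501 293.37 1.0513

ρ = √(x²+y²) = √(0.271² + -0.627²) = 0.68306
φ = atan2(y, x) mod 360° = atan2(-0.627, 0.271) = 293.3748°
|p|² = ρ² + z² = 0.68306² + 0.644² = 0.88131
κ = 2ρ / |p|² = 2×0.68306 / 0.88131 = 1.55011
θ = 2·atan2(ρ, z) = 2·atan2(0.68306, 0.644) = 1.62965 rad
ℓ = θ/κ = 1.62965/1.55011 = 1.05131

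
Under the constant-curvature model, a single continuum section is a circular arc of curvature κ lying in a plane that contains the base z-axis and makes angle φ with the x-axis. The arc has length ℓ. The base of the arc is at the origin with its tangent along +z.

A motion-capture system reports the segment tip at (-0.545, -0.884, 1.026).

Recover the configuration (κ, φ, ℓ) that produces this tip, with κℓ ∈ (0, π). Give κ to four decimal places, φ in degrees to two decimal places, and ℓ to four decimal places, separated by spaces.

ρ = √(x²+y²) = √(-0.545² + -0.884²) = 1.03850
φ = atan2(y, x) mod 360° = atan2(-0.884, -0.545) = 238.3455°
|p|² = ρ² + z² = 1.03850² + 1.026² = 2.13116
κ = 2ρ / |p|² = 2×1.03850 / 2.13116 = 0.97459
θ = 2·atan2(ρ, z) = 2·atan2(1.03850, 1.026) = 1.58291 rad
ℓ = θ/κ = 1.58291/0.97459 = 1.62418

0.9746 238.35 1.6242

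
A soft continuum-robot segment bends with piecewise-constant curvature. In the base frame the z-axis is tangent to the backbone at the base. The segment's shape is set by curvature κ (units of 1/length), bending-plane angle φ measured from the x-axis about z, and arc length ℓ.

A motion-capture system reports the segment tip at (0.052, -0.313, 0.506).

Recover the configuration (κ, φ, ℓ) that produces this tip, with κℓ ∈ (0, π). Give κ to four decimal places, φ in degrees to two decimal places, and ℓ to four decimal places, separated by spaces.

ρ = √(x²+y²) = √(0.052² + -0.313²) = 0.31729
φ = atan2(y, x) mod 360° = atan2(-0.313, 0.052) = 279.4326°
|p|² = ρ² + z² = 0.31729² + 0.506² = 0.35671
κ = 2ρ / |p|² = 2×0.31729 / 0.35671 = 1.77899
θ = 2·atan2(ρ, z) = 2·atan2(0.31729, 0.506) = 1.12015 rad
ℓ = θ/κ = 1.12015/1.77899 = 0.62966

1.7790 279.43 0.6297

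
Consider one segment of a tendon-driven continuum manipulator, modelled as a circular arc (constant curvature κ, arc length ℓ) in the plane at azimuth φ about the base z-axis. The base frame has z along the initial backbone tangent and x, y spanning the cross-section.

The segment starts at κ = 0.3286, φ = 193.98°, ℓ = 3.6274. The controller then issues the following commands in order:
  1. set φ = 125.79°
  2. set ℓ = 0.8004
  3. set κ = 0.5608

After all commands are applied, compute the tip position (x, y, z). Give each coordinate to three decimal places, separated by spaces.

-0.103 0.143 0.774

initial: κ=0.3286, φ=193.98°, ℓ=3.6274
cmd 1: set φ=125.79° → (κ,φ,ℓ)=(0.3286,125.79°,3.6274) → tip=(-1.1215,1.5556,2.8274)
cmd 2: set ℓ=0.8004 → (κ,φ,ℓ)=(0.3286,125.79°,0.8004) → tip=(-0.0612,0.0849,0.7912)
cmd 3: set κ=0.5608 → (κ,φ,ℓ)=(0.5608,125.79°,0.8004) → tip=(-0.1033,0.1433,0.7738)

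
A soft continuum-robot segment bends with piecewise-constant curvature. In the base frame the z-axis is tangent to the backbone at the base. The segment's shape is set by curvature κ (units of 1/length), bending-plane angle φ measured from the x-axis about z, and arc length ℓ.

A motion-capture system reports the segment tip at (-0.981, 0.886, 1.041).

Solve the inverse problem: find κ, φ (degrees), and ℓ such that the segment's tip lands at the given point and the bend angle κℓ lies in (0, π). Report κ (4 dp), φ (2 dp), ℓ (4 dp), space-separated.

ρ = √(x²+y²) = √(-0.981² + 0.886²) = 1.32188
φ = atan2(y, x) mod 360° = atan2(0.886, -0.981) = 137.9129°
|p|² = ρ² + z² = 1.32188² + 1.041² = 2.83104
κ = 2ρ / |p|² = 2×1.32188 / 2.83104 = 0.93385
θ = 2·atan2(ρ, z) = 2·atan2(1.32188, 1.041) = 1.80743 rad
ℓ = θ/κ = 1.80743/0.93385 = 1.93547

0.9338 137.91 1.9355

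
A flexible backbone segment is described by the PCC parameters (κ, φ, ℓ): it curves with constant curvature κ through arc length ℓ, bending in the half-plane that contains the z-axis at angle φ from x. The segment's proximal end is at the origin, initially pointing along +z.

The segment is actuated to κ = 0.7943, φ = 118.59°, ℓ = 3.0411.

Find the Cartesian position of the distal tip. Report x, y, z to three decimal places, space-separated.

-1.053 1.932 0.836

θ = κ·ℓ = 0.7943 × 3.0411 = 2.41555 rad
ρ = (1 − cos θ)/κ = (1 − -0.74780)/0.7943 = 2.20043
z = sin θ / κ = 0.66392/0.7943 = 0.83585
x = ρ cos φ = 2.20043 × cos(118.59°) = -1.05299
y = ρ sin φ = 2.20043 × sin(118.59°) = 1.93213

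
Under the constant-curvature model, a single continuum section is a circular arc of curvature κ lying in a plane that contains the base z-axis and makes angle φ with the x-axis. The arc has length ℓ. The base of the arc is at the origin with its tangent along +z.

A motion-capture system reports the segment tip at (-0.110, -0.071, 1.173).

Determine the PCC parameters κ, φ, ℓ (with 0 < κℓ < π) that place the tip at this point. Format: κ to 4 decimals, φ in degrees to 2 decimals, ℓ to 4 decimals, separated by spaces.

ρ = √(x²+y²) = √(-0.110² + -0.071²) = 0.13092
φ = atan2(y, x) mod 360° = atan2(-0.071, -0.110) = 212.8404°
|p|² = ρ² + z² = 0.13092² + 1.173² = 1.39307
κ = 2ρ / |p|² = 2×0.13092 / 1.39307 = 0.18796
θ = 2·atan2(ρ, z) = 2·atan2(0.13092, 1.173) = 0.22231 rad
ℓ = θ/κ = 0.22231/0.18796 = 1.18272

0.1880 212.84 1.1827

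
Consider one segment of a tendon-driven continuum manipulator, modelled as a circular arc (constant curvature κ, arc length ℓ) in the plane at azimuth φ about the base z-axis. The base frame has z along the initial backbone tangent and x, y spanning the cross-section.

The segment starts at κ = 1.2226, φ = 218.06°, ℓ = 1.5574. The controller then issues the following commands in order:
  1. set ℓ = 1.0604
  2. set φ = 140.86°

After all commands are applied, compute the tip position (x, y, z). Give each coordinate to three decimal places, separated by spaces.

initial: κ=1.2226, φ=218.06°, ℓ=1.5574
cmd 1: set ℓ=1.0604 → (κ,φ,ℓ)=(1.2226,218.06°,1.0604) → tip=(-0.4695,-0.3676,0.7873)
cmd 2: set φ=140.86° → (κ,φ,ℓ)=(1.2226,140.86°,1.0604) → tip=(-0.4625,0.3764,0.7873)

-0.463 0.376 0.787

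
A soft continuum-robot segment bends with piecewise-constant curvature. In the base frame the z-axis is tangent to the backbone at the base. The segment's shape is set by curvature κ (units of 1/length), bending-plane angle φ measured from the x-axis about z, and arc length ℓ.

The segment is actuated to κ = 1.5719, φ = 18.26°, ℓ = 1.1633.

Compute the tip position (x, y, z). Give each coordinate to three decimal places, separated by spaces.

0.758 0.250 0.615

θ = κ·ℓ = 1.5719 × 1.1633 = 1.82859 rad
ρ = (1 − cos θ)/κ = (1 − -0.25495)/1.5719 = 0.79836
z = sin θ / κ = 0.96695/1.5719 = 0.61515
x = ρ cos φ = 0.79836 × cos(18.26°) = 0.75816
y = ρ sin φ = 0.79836 × sin(18.26°) = 0.25015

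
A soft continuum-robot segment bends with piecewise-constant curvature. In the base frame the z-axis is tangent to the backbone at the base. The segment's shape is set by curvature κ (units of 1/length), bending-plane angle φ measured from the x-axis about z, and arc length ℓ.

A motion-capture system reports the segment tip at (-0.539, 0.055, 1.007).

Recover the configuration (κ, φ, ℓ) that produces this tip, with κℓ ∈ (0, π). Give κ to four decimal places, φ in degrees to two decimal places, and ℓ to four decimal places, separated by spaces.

0.8287 174.17 1.1913

ρ = √(x²+y²) = √(-0.539² + 0.055²) = 0.54180
φ = atan2(y, x) mod 360° = atan2(0.055, -0.539) = 174.1737°
|p|² = ρ² + z² = 0.54180² + 1.007² = 1.30759
κ = 2ρ / |p|² = 2×0.54180 / 1.30759 = 0.82870
θ = 2·atan2(ρ, z) = 2·atan2(0.54180, 1.007) = 0.98722 rad
ℓ = θ/κ = 0.98722/0.82870 = 1.19129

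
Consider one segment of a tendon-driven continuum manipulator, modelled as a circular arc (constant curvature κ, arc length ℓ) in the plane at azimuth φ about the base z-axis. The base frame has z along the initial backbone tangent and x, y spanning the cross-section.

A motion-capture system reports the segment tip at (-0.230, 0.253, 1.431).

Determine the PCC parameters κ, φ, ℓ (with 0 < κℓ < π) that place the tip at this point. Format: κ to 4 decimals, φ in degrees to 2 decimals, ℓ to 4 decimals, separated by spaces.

ρ = √(x²+y²) = √(-0.230² + 0.253²) = 0.34192
φ = atan2(y, x) mod 360° = atan2(0.253, -0.230) = 132.2737°
|p|² = ρ² + z² = 0.34192² + 1.431² = 2.16467
κ = 2ρ / |p|² = 2×0.34192 / 2.16467 = 0.31591
θ = 2·atan2(ρ, z) = 2·atan2(0.34192, 1.431) = 0.46908 rad
ℓ = θ/κ = 0.46908/0.31591 = 1.48486

0.3159 132.27 1.4849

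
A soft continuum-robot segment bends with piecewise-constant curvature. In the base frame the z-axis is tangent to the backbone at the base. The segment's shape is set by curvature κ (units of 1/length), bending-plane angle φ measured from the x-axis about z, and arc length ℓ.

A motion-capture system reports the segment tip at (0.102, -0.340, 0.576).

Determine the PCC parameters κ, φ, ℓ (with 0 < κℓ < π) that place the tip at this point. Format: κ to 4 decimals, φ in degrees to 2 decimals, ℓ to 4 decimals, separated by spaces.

1.5508 286.70 0.7123

ρ = √(x²+y²) = √(0.102² + -0.340²) = 0.35497
φ = atan2(y, x) mod 360° = atan2(-0.340, 0.102) = 286.6992°
|p|² = ρ² + z² = 0.35497² + 0.576² = 0.45778
κ = 2ρ / |p|² = 2×0.35497 / 0.45778 = 1.55083
θ = 2·atan2(ρ, z) = 2·atan2(0.35497, 0.576) = 1.10459 rad
ℓ = θ/κ = 1.10459/1.55083 = 0.71226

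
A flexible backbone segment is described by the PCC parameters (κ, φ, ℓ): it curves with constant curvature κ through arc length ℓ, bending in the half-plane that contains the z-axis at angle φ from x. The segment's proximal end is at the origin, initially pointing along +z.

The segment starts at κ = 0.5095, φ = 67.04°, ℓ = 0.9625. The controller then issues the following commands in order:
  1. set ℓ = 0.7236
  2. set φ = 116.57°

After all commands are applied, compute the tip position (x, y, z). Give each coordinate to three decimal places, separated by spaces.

initial: κ=0.5095, φ=67.04°, ℓ=0.9625
cmd 1: set ℓ=0.7236 → (κ,φ,ℓ)=(0.5095,67.04°,0.7236) → tip=(0.0514,0.1214,0.7073)
cmd 2: set φ=116.57° → (κ,φ,ℓ)=(0.5095,116.57°,0.7236) → tip=(-0.0590,0.1180,0.7073)

-0.059 0.118 0.707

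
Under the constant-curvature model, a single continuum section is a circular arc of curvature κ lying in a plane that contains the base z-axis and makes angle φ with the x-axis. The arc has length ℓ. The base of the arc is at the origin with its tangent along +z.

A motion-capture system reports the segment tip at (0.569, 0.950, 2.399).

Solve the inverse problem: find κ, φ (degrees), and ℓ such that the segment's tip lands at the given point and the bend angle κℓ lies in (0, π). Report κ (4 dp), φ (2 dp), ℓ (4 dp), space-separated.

0.3172 59.08 2.7264

ρ = √(x²+y²) = √(0.569² + 0.950²) = 1.10737
φ = atan2(y, x) mod 360° = atan2(0.950, 0.569) = 59.0806°
|p|² = ρ² + z² = 1.10737² + 2.399² = 6.98146
κ = 2ρ / |p|² = 2×1.10737 / 6.98146 = 0.31723
θ = 2·atan2(ρ, z) = 2·atan2(1.10737, 2.399) = 0.86491 rad
ℓ = θ/κ = 0.86491/0.31723 = 2.72644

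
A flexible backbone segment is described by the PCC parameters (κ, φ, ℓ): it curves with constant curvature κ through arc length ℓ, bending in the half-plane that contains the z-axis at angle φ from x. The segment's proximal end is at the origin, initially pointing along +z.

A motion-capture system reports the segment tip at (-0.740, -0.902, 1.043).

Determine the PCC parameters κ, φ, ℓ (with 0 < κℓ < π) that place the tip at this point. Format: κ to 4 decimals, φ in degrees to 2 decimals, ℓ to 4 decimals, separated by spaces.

ρ = √(x²+y²) = √(-0.740² + -0.902²) = 1.16671
φ = atan2(y, x) mod 360° = atan2(-0.902, -0.740) = 230.6346°
|p|² = ρ² + z² = 1.16671² + 1.043² = 2.44905
κ = 2ρ / |p|² = 2×1.16671 / 2.44905 = 0.95278
θ = 2·atan2(ρ, z) = 2·atan2(1.16671, 1.043) = 1.68265 rad
ℓ = θ/κ = 1.68265/0.95278 = 1.76604

0.9528 230.63 1.7660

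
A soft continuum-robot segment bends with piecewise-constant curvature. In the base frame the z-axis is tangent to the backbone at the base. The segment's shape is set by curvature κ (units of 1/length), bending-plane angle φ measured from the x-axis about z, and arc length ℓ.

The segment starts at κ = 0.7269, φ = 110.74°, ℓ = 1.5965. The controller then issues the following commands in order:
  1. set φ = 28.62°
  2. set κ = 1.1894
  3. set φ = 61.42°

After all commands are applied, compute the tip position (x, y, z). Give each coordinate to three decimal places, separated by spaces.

0.532 0.976 0.796

initial: κ=0.7269, φ=110.74°, ℓ=1.5965
cmd 1: set φ=28.62° → (κ,φ,ℓ)=(0.7269,28.62°,1.5965) → tip=(0.7259,0.3961,1.2615)
cmd 2: set κ=1.1894 → (κ,φ,ℓ)=(1.1894,28.62°,1.5965) → tip=(0.9758,0.5325,0.7959)
cmd 3: set φ=61.42° → (κ,φ,ℓ)=(1.1894,61.42°,1.5965) → tip=(0.5318,0.9762,0.7959)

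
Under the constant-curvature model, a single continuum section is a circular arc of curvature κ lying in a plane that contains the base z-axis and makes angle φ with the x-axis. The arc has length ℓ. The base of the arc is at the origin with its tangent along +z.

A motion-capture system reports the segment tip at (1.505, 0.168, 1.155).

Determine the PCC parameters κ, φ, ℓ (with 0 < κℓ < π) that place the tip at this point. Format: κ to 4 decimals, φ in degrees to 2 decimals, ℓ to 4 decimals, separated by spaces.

0.8350 6.37 2.2018

ρ = √(x²+y²) = √(1.505² + 0.168²) = 1.51435
φ = atan2(y, x) mod 360° = atan2(0.168, 1.505) = 6.3694°
|p|² = ρ² + z² = 1.51435² + 1.155² = 3.62727
κ = 2ρ / |p|² = 2×1.51435 / 3.62727 = 0.83498
θ = 2·atan2(ρ, z) = 2·atan2(1.51435, 1.155) = 1.83843 rad
ℓ = θ/κ = 1.83843/0.83498 = 2.20177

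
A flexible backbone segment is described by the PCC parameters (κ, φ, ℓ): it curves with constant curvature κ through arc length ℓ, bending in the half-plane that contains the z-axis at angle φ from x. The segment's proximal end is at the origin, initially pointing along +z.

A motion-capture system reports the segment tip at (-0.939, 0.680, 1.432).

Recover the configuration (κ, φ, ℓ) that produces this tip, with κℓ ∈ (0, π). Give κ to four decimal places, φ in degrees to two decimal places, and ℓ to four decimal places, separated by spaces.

ρ = √(x²+y²) = √(-0.939² + 0.680²) = 1.15936
φ = atan2(y, x) mod 360° = atan2(0.680, -0.939) = 144.0889°
|p|² = ρ² + z² = 1.15936² + 1.432² = 3.39474
κ = 2ρ / |p|² = 2×1.15936 / 3.39474 = 0.68303
θ = 2·atan2(ρ, z) = 2·atan2(1.15936, 1.432) = 1.36115 rad
ℓ = θ/κ = 1.36115/0.68303 = 1.99280

0.6830 144.09 1.9928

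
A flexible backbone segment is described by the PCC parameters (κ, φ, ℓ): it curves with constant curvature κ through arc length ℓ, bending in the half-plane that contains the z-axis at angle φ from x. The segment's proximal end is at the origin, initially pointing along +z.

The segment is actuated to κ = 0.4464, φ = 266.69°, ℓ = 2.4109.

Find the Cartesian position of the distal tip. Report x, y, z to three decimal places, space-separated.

θ = κ·ℓ = 0.4464 × 2.4109 = 1.07623 rad
ρ = (1 − cos θ)/κ = (1 − 0.47465)/0.4464 = 1.17685
z = sin θ / κ = 0.88017/0.4464 = 1.97171
x = ρ cos φ = 1.17685 × cos(266.69°) = -0.06795
y = ρ sin φ = 1.17685 × sin(266.69°) = -1.17489

-0.068 -1.175 1.972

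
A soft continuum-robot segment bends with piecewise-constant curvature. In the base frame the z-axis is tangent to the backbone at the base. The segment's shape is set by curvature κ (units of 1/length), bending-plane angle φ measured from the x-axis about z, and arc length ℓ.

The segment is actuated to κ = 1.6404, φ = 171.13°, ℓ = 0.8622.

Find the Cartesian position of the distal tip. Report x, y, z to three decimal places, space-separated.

-0.508 0.079 0.602

θ = κ·ℓ = 1.6404 × 0.8622 = 1.41435 rad
ρ = (1 − cos θ)/κ = (1 − 0.15581)/1.6404 = 0.51463
z = sin θ / κ = 0.98779/1.6404 = 0.60216
x = ρ cos φ = 0.51463 × cos(171.13°) = -0.50847
y = ρ sin φ = 0.51463 × sin(171.13°) = 0.07935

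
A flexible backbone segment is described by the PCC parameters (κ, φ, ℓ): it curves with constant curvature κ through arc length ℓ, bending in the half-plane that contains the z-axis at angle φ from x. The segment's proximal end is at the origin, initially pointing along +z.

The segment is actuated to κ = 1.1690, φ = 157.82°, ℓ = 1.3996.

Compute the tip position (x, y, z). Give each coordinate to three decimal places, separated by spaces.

θ = κ·ℓ = 1.1690 × 1.3996 = 1.63613 rad
ρ = (1 − cos θ)/κ = (1 − -0.06529)/1.1690 = 0.91128
z = sin θ / κ = 0.99787/1.1690 = 0.85361
x = ρ cos φ = 0.91128 × cos(157.82°) = -0.84385
y = ρ sin φ = 0.91128 × sin(157.82°) = 0.34403

-0.844 0.344 0.854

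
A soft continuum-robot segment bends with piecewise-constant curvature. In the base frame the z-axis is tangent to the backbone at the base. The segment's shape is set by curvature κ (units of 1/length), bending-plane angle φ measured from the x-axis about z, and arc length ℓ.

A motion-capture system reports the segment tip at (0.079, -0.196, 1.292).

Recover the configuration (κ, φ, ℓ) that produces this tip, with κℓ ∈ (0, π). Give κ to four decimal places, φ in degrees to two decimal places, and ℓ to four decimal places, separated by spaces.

ρ = √(x²+y²) = √(0.079² + -0.196²) = 0.21132
φ = atan2(y, x) mod 360° = atan2(-0.196, 0.079) = 291.9525°
|p|² = ρ² + z² = 0.21132² + 1.292² = 1.71392
κ = 2ρ / |p|² = 2×0.21132 / 1.71392 = 0.24659
θ = 2·atan2(ρ, z) = 2·atan2(0.21132, 1.292) = 0.32425 rad
ℓ = θ/κ = 0.32425/0.24659 = 1.31492

0.2466 291.95 1.3149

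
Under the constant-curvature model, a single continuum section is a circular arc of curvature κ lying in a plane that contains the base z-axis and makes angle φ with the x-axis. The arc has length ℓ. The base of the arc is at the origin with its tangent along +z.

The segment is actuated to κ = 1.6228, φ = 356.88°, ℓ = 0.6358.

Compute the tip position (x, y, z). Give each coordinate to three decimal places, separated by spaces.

θ = κ·ℓ = 1.6228 × 0.6358 = 1.03178 rad
ρ = (1 − cos θ)/κ = (1 − 0.51330)/1.6228 = 0.29992
z = sin θ / κ = 0.85821/1.6228 = 0.52885
x = ρ cos φ = 0.29992 × cos(356.88°) = 0.29947
y = ρ sin φ = 0.29992 × sin(356.88°) = -0.01632

0.299 -0.016 0.529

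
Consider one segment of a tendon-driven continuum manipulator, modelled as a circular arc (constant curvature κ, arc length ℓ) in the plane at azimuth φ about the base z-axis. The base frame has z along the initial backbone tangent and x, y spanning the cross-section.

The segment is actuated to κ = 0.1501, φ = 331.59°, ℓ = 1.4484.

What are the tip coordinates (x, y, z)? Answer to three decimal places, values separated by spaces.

0.138 -0.075 1.437

θ = κ·ℓ = 0.1501 × 1.4484 = 0.21740 rad
ρ = (1 − cos θ)/κ = (1 − 0.97646)/0.1501 = 0.15683
z = sin θ / κ = 0.21570/0.1501 = 1.43702
x = ρ cos φ = 0.15683 × cos(331.59°) = 0.13794
y = ρ sin φ = 0.15683 × sin(331.59°) = -0.07461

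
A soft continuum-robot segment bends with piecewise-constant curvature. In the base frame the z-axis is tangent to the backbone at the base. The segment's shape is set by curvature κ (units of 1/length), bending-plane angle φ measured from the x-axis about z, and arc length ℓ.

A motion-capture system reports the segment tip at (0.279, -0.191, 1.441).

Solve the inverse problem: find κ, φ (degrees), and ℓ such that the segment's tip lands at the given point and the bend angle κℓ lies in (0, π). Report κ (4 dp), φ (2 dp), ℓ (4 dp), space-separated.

ρ = √(x²+y²) = √(0.279² + -0.191²) = 0.33812
φ = atan2(y, x) mod 360° = atan2(-0.191, 0.279) = 325.6049°
|p|² = ρ² + z² = 0.33812² + 1.441² = 2.19080
κ = 2ρ / |p|² = 2×0.33812 / 2.19080 = 0.30867
θ = 2·atan2(ρ, z) = 2·atan2(0.33812, 1.441) = 0.46094 rad
ℓ = θ/κ = 0.46094/0.30867 = 1.49332

0.3087 325.60 1.4933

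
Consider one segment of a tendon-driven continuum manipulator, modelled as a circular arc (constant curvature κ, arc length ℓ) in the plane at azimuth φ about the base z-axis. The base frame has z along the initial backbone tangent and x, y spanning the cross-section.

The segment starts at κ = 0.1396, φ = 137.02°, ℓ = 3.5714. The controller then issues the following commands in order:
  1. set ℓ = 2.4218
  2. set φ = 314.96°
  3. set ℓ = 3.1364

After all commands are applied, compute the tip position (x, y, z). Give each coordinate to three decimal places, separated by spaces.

0.477 -0.478 3.037

initial: κ=0.1396, φ=137.02°, ℓ=3.5714
cmd 1: set ℓ=2.4218 → (κ,φ,ℓ)=(0.1396,137.02°,2.4218) → tip=(-0.2967,0.2764,2.3759)
cmd 2: set φ=314.96° → (κ,φ,ℓ)=(0.1396,314.96°,2.4218) → tip=(0.2865,-0.2869,2.3759)
cmd 3: set ℓ=3.1364 → (κ,φ,ℓ)=(0.1396,314.96°,3.1364) → tip=(0.4775,-0.4781,3.0371)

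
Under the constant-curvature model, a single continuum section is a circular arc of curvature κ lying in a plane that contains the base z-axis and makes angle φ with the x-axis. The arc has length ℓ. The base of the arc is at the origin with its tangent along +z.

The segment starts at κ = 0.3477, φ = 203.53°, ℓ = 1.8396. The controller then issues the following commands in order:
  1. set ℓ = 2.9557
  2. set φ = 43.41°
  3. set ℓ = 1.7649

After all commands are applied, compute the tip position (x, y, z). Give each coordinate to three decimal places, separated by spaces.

0.381 0.361 1.656

initial: κ=0.3477, φ=203.53°, ℓ=1.8396
cmd 1: set ℓ=2.9557 → (κ,φ,ℓ)=(0.3477,203.53°,2.9557) → tip=(-1.2742,-0.5548,2.4622)
cmd 2: set φ=43.41° → (κ,φ,ℓ)=(0.3477,43.41°,2.9557) → tip=(1.0096,0.9550,2.4622)
cmd 3: set ℓ=1.7649 → (κ,φ,ℓ)=(0.3477,43.41°,1.7649) → tip=(0.3812,0.3606,1.6562)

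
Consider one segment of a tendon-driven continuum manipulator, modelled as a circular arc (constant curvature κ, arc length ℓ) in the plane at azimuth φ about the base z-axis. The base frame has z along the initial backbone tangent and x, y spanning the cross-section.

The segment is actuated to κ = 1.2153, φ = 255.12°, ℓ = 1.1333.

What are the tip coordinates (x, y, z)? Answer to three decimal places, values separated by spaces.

θ = κ·ℓ = 1.2153 × 1.1333 = 1.37730 rad
ρ = (1 − cos θ)/κ = (1 − 0.19229)/1.2153 = 0.66462
z = sin θ / κ = 0.98134/1.2153 = 0.80749
x = ρ cos φ = 0.66462 × cos(255.12°) = -0.17067
y = ρ sin φ = 0.66462 × sin(255.12°) = -0.64233

-0.171 -0.642 0.807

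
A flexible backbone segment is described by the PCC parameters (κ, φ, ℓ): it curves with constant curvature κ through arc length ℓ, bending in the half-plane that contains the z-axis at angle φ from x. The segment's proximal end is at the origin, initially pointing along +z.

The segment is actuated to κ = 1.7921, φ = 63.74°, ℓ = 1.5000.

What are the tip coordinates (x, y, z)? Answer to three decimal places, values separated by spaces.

θ = κ·ℓ = 1.7921 × 1.5000 = 2.68815 rad
ρ = (1 − cos θ)/κ = (1 − -0.89894)/1.7921 = 1.05962
z = sin θ / κ = 0.43806/1.7921 = 0.24444
x = ρ cos φ = 1.05962 × cos(63.74°) = 0.46882
y = ρ sin φ = 1.05962 × sin(63.74°) = 0.95026

0.469 0.950 0.244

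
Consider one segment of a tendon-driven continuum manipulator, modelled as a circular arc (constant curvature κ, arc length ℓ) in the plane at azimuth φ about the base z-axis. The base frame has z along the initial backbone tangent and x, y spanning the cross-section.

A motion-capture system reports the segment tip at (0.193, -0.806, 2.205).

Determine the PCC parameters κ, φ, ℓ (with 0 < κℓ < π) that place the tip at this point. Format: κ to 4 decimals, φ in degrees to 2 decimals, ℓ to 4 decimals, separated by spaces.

ρ = √(x²+y²) = √(0.193² + -0.806²) = 0.82879
φ = atan2(y, x) mod 360° = atan2(-0.806, 0.193) = 283.4662°
|p|² = ρ² + z² = 0.82879² + 2.205² = 5.54891
κ = 2ρ / |p|² = 2×0.82879 / 5.54891 = 0.29872
θ = 2·atan2(ρ, z) = 2·atan2(0.82879, 2.205) = 0.71906 rad
ℓ = θ/κ = 0.71906/0.29872 = 2.40714

0.2987 283.47 2.4071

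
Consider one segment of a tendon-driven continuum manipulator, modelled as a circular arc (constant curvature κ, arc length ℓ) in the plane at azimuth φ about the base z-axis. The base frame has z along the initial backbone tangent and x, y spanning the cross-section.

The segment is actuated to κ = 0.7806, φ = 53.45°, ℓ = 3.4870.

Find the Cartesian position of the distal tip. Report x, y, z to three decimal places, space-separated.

θ = κ·ℓ = 0.7806 × 3.4870 = 2.72195 rad
ρ = (1 − cos θ)/κ = (1 − -0.91324)/0.7806 = 2.45098
z = sin θ / κ = 0.40743/0.7806 = 0.52195
x = ρ cos φ = 2.45098 × cos(53.45°) = 1.45962
y = ρ sin φ = 2.45098 × sin(53.45°) = 1.96896

1.460 1.969 0.522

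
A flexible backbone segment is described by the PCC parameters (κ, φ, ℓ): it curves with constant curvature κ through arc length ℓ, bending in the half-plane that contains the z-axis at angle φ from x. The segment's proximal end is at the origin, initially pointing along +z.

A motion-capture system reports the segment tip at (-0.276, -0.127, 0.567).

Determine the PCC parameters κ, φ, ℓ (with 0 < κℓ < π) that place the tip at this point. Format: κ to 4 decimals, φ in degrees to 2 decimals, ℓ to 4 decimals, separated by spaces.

1.4684 204.71 0.6700

ρ = √(x²+y²) = √(-0.276² + -0.127²) = 0.30382
φ = atan2(y, x) mod 360° = atan2(-0.127, -0.276) = 204.7093°
|p|² = ρ² + z² = 0.30382² + 0.567² = 0.41379
κ = 2ρ / |p|² = 2×0.30382 / 0.41379 = 1.46845
θ = 2·atan2(ρ, z) = 2·atan2(0.30382, 0.567) = 0.98380 rad
ℓ = θ/κ = 0.98380/1.46845 = 0.66996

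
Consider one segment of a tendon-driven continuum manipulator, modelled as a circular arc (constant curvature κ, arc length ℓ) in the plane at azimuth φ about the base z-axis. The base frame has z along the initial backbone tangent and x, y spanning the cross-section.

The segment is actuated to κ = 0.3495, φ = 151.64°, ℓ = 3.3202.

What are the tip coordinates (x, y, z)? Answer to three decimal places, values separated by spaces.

-1.513 0.817 2.624

θ = κ·ℓ = 0.3495 × 3.3202 = 1.16041 rad
ρ = (1 − cos θ)/κ = (1 − 0.39896)/0.3495 = 1.71970
z = sin θ / κ = 0.91697/0.3495 = 2.62365
x = ρ cos φ = 1.71970 × cos(151.64°) = -1.51331
y = ρ sin φ = 1.71970 × sin(151.64°) = 0.81688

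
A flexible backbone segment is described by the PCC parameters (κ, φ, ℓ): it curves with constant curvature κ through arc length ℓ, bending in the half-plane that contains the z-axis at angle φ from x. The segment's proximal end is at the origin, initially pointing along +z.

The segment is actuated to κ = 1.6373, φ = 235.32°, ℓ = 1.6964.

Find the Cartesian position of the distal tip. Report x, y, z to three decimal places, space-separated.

-0.672 -0.972 0.217

θ = κ·ℓ = 1.6373 × 1.6964 = 2.77752 rad
ρ = (1 − cos θ)/κ = (1 − -0.93445)/1.6373 = 1.18149
z = sin θ / κ = 0.35609/1.6373 = 0.21748
x = ρ cos φ = 1.18149 × cos(235.32°) = -0.67226
y = ρ sin φ = 1.18149 × sin(235.32°) = -0.97159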